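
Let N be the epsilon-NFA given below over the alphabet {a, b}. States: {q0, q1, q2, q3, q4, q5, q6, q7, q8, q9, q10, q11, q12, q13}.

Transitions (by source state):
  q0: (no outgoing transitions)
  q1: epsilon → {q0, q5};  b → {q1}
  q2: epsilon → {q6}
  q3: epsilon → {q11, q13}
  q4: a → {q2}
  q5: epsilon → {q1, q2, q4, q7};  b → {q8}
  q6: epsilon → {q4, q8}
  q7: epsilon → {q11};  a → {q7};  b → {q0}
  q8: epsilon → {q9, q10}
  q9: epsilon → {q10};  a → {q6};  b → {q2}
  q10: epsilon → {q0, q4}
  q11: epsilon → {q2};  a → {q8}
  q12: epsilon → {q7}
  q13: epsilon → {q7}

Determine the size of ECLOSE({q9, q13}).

Start with {q9, q13}.
From q9 via epsilon: add q10.
From q13 via epsilon: add q7.
From q7 via epsilon: add q11.
From q10 via epsilon: add q0, q4.
From q11 via epsilon: add q2.
From q2 via epsilon: add q6.
From q6 via epsilon: add q8.
epsilon-closure = {q0, q2, q4, q6, q7, q8, q9, q10, q11, q13}, which has 10 states.

10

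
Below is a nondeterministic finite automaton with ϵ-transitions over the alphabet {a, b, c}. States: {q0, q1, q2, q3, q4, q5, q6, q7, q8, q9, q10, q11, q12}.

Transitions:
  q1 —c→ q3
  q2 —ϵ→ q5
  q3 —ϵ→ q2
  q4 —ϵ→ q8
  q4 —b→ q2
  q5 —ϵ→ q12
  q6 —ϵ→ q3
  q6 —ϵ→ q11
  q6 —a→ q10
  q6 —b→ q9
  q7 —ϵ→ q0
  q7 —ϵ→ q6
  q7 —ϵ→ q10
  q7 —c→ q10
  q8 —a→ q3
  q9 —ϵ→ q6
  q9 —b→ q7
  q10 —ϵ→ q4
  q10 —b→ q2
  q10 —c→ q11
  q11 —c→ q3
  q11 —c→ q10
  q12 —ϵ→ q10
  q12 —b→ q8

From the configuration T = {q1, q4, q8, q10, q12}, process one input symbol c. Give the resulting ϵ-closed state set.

q1 on c → {q3}.
q10 on c → {q11}.
No c-transition from q4, q8, q12.
Union after reading c: {q3, q11}.
Now take the ϵ-closure:
From q3 via ϵ: add q2.
From q2 via ϵ: add q5.
From q5 via ϵ: add q12.
From q12 via ϵ: add q10.
From q10 via ϵ: add q4.
From q4 via ϵ: add q8.
No new states can be added; the closed set is {q2, q3, q4, q5, q8, q10, q11, q12}.

{q2, q3, q4, q5, q8, q10, q11, q12}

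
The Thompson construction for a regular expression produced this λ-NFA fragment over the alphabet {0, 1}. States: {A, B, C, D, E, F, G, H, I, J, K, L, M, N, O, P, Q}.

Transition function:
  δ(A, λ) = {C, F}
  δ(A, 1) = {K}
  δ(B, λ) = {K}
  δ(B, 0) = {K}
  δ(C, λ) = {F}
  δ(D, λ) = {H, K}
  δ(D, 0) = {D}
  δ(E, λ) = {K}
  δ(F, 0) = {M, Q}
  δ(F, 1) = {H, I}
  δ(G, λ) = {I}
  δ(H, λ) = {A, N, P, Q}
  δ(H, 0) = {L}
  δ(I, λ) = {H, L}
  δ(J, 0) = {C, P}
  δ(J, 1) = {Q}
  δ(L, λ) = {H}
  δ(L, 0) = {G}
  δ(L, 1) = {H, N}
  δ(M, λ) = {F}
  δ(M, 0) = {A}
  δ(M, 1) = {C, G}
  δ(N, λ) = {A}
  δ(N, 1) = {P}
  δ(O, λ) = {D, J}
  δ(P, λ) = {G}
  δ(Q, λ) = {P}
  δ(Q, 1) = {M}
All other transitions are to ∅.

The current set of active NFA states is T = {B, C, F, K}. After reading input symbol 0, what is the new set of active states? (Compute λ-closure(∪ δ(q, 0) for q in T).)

{A, C, F, G, H, I, K, L, M, N, P, Q}

B on 0 → {K}.
F on 0 → {M, Q}.
No 0-transition from C, K.
Union after reading 0: {K, M, Q}.
Now take the λ-closure:
From M via λ: add F.
From Q via λ: add P.
From P via λ: add G.
From G via λ: add I.
From I via λ: add H, L.
From H via λ: add A, N.
From A via λ: add C.
No new states can be added; the closed set is {A, C, F, G, H, I, K, L, M, N, P, Q}.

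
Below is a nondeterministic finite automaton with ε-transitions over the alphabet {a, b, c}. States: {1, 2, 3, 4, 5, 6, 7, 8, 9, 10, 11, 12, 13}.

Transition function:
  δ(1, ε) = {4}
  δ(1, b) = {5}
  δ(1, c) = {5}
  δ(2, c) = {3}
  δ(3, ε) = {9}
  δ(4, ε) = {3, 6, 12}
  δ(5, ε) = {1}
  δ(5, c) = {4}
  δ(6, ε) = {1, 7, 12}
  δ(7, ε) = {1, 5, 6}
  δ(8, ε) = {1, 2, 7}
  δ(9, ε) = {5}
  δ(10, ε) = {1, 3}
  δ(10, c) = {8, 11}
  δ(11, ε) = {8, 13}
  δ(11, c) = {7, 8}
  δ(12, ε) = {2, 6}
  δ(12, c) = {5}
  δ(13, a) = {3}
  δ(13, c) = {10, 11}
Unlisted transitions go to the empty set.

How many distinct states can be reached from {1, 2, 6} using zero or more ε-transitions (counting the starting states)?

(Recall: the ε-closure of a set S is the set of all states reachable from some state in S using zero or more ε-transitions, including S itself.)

9

Start with {1, 2, 6}.
From 1 via ε: add 4.
From 6 via ε: add 7, 12.
From 4 via ε: add 3.
From 7 via ε: add 5.
From 3 via ε: add 9.
ε-closure = {1, 2, 3, 4, 5, 6, 7, 9, 12}, which has 9 states.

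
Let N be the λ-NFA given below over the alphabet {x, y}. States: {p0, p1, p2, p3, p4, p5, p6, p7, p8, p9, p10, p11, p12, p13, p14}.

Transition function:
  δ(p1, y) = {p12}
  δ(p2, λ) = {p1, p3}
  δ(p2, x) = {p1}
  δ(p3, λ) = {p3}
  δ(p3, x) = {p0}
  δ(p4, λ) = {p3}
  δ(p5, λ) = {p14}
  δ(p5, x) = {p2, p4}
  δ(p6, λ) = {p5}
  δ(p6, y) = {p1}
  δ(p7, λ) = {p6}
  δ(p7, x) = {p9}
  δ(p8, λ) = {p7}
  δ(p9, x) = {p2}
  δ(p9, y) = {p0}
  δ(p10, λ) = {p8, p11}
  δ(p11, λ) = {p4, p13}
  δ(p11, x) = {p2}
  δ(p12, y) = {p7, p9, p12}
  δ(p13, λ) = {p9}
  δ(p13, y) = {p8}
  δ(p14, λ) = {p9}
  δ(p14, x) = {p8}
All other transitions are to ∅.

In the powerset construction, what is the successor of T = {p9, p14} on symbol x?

{p1, p2, p3, p5, p6, p7, p8, p9, p14}

p9 on x → {p2}.
p14 on x → {p8}.
Union after reading x: {p2, p8}.
Now take the λ-closure:
From p2 via λ: add p1, p3.
From p8 via λ: add p7.
From p7 via λ: add p6.
From p6 via λ: add p5.
From p5 via λ: add p14.
From p14 via λ: add p9.
No new states can be added; the closed set is {p1, p2, p3, p5, p6, p7, p8, p9, p14}.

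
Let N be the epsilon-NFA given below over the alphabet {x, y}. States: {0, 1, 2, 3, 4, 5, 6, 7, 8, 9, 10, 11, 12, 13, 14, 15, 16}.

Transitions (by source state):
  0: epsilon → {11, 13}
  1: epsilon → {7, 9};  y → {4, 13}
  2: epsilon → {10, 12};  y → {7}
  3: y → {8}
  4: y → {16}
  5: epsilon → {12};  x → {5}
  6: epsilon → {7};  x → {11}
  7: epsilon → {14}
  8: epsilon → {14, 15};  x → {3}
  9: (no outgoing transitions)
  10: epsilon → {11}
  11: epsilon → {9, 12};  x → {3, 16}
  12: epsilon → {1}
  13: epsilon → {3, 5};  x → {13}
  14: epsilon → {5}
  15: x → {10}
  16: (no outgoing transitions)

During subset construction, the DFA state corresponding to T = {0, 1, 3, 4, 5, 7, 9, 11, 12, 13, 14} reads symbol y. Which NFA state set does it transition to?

1 on y → {4, 13}.
3 on y → {8}.
4 on y → {16}.
No y-transition from 0, 5, 7, 9, 11, 12, 13, 14.
Union after reading y: {4, 8, 13, 16}.
Now take the epsilon-closure:
From 8 via epsilon: add 14, 15.
From 13 via epsilon: add 3, 5.
From 5 via epsilon: add 12.
From 12 via epsilon: add 1.
From 1 via epsilon: add 7, 9.
No new states can be added; the closed set is {1, 3, 4, 5, 7, 8, 9, 12, 13, 14, 15, 16}.

{1, 3, 4, 5, 7, 8, 9, 12, 13, 14, 15, 16}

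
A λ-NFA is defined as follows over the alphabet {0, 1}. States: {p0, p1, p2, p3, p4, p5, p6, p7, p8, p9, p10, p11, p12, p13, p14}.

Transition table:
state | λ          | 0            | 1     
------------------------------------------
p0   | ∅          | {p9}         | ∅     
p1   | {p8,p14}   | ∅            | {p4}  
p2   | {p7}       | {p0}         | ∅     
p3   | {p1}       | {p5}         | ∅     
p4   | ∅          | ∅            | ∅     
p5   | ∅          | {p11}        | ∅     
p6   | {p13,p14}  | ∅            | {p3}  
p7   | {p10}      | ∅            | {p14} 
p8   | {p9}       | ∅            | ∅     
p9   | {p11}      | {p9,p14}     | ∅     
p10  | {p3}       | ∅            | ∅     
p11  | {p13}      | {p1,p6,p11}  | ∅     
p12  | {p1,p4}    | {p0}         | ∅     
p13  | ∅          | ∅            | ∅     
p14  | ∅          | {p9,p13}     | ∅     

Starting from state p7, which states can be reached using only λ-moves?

{p1, p3, p7, p8, p9, p10, p11, p13, p14}

Start with {p7}.
From p7 via λ: add p10.
From p10 via λ: add p3.
From p3 via λ: add p1.
From p1 via λ: add p8, p14.
From p8 via λ: add p9.
From p9 via λ: add p11.
From p11 via λ: add p13.
No new states can be added; the closed set is {p1, p3, p7, p8, p9, p10, p11, p13, p14}.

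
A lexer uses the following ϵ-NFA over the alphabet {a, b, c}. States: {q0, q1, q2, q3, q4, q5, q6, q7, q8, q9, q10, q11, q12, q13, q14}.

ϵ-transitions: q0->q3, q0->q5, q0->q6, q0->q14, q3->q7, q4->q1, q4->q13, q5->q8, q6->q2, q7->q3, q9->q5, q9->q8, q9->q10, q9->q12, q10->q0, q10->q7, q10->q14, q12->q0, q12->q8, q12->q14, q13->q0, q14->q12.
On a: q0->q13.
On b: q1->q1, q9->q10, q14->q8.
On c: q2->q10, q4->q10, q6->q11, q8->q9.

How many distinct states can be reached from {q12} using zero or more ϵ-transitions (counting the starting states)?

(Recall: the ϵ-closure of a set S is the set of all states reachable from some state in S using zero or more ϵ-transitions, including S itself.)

Start with {q12}.
From q12 via ϵ: add q0, q8, q14.
From q0 via ϵ: add q3, q5, q6.
From q3 via ϵ: add q7.
From q6 via ϵ: add q2.
ϵ-closure = {q0, q2, q3, q5, q6, q7, q8, q12, q14}, which has 9 states.

9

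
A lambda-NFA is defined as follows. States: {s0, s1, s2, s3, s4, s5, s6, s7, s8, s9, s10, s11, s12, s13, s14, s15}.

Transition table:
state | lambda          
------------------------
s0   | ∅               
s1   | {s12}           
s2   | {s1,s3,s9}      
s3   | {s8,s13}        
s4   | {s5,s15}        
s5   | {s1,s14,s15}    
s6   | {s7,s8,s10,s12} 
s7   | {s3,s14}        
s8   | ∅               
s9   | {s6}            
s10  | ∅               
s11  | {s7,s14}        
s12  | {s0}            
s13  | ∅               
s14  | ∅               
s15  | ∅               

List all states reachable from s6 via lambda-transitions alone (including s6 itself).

{s0, s3, s6, s7, s8, s10, s12, s13, s14}

Start with {s6}.
From s6 via lambda: add s7, s8, s10, s12.
From s7 via lambda: add s3, s14.
From s12 via lambda: add s0.
From s3 via lambda: add s13.
No new states can be added; the closed set is {s0, s3, s6, s7, s8, s10, s12, s13, s14}.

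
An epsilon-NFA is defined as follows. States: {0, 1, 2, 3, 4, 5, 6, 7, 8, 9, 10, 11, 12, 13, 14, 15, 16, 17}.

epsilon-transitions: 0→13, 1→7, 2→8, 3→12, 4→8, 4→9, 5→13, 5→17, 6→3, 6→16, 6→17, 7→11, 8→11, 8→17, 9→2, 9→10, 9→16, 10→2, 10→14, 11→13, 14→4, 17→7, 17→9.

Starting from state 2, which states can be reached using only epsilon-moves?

Start with {2}.
From 2 via epsilon: add 8.
From 8 via epsilon: add 11, 17.
From 11 via epsilon: add 13.
From 17 via epsilon: add 7, 9.
From 9 via epsilon: add 10, 16.
From 10 via epsilon: add 14.
From 14 via epsilon: add 4.
No new states can be added; the closed set is {2, 4, 7, 8, 9, 10, 11, 13, 14, 16, 17}.

{2, 4, 7, 8, 9, 10, 11, 13, 14, 16, 17}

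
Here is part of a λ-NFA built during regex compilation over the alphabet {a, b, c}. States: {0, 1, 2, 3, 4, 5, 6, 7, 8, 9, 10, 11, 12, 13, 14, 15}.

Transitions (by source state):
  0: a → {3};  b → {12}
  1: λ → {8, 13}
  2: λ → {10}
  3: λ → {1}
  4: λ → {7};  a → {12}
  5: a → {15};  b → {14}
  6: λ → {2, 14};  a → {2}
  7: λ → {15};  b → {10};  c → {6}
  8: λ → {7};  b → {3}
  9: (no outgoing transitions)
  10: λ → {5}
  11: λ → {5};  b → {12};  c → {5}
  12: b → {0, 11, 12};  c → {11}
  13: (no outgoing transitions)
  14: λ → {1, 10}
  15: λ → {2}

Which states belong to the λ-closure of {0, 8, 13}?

Start with {0, 8, 13}.
From 8 via λ: add 7.
From 7 via λ: add 15.
From 15 via λ: add 2.
From 2 via λ: add 10.
From 10 via λ: add 5.
No new states can be added; the closed set is {0, 2, 5, 7, 8, 10, 13, 15}.

{0, 2, 5, 7, 8, 10, 13, 15}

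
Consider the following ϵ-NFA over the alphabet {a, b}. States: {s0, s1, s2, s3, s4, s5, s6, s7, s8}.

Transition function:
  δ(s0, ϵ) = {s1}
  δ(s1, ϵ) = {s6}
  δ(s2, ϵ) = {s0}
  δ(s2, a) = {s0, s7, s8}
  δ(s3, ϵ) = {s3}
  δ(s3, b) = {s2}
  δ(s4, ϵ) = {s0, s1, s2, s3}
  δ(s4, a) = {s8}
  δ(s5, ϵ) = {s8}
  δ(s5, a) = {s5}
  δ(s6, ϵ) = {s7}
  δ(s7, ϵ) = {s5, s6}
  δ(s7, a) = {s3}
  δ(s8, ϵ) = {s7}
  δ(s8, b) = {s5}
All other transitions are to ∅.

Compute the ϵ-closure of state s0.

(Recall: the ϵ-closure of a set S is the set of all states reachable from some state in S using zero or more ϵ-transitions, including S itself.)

{s0, s1, s5, s6, s7, s8}

Start with {s0}.
From s0 via ϵ: add s1.
From s1 via ϵ: add s6.
From s6 via ϵ: add s7.
From s7 via ϵ: add s5.
From s5 via ϵ: add s8.
No new states can be added; the closed set is {s0, s1, s5, s6, s7, s8}.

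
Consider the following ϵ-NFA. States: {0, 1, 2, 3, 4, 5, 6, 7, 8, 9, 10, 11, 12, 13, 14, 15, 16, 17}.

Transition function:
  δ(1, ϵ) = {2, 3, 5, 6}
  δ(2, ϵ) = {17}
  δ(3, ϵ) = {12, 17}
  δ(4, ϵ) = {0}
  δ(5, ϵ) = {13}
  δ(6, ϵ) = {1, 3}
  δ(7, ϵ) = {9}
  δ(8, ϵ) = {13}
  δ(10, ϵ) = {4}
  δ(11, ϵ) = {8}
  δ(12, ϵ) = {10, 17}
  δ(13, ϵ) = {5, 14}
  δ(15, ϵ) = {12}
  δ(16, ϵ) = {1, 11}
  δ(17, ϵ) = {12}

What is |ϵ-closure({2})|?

Start with {2}.
From 2 via ϵ: add 17.
From 17 via ϵ: add 12.
From 12 via ϵ: add 10.
From 10 via ϵ: add 4.
From 4 via ϵ: add 0.
ϵ-closure = {0, 2, 4, 10, 12, 17}, which has 6 states.

6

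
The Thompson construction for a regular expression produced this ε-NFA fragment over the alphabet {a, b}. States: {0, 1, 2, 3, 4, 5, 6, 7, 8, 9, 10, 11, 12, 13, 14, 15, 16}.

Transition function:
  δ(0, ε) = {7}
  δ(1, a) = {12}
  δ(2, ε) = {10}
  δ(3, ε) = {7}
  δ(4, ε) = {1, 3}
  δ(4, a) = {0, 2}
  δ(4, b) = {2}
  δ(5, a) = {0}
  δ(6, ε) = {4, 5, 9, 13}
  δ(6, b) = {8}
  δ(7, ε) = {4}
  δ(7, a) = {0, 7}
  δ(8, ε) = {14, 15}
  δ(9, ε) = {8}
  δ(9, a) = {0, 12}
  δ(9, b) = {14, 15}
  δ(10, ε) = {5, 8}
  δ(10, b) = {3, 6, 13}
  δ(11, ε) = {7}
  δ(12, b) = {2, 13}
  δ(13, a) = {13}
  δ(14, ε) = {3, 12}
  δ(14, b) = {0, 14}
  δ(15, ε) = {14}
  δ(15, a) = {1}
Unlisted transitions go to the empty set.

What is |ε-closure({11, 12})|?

Start with {11, 12}.
From 11 via ε: add 7.
From 7 via ε: add 4.
From 4 via ε: add 1, 3.
ε-closure = {1, 3, 4, 7, 11, 12}, which has 6 states.

6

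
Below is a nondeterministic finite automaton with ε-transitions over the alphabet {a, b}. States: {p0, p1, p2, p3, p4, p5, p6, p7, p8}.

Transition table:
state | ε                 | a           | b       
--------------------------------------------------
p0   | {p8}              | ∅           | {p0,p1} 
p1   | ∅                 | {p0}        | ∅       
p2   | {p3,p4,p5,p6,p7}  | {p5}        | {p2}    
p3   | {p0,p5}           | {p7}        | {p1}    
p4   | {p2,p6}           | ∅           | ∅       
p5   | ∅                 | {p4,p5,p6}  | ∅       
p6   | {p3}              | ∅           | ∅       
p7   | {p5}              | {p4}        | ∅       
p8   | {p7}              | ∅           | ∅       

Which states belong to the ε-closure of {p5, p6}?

{p0, p3, p5, p6, p7, p8}

Start with {p5, p6}.
From p6 via ε: add p3.
From p3 via ε: add p0.
From p0 via ε: add p8.
From p8 via ε: add p7.
No new states can be added; the closed set is {p0, p3, p5, p6, p7, p8}.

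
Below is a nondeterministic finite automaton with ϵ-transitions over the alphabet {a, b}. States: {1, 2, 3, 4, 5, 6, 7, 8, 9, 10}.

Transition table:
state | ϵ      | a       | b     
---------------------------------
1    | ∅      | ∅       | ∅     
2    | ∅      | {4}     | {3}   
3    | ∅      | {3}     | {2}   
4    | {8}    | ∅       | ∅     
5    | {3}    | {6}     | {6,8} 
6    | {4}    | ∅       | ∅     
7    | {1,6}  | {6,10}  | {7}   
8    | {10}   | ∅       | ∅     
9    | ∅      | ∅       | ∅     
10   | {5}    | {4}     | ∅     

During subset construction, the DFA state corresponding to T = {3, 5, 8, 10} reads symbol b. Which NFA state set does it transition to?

3 on b → {2}.
5 on b → {6, 8}.
No b-transition from 8, 10.
Union after reading b: {2, 6, 8}.
Now take the ϵ-closure:
From 6 via ϵ: add 4.
From 8 via ϵ: add 10.
From 10 via ϵ: add 5.
From 5 via ϵ: add 3.
No new states can be added; the closed set is {2, 3, 4, 5, 6, 8, 10}.

{2, 3, 4, 5, 6, 8, 10}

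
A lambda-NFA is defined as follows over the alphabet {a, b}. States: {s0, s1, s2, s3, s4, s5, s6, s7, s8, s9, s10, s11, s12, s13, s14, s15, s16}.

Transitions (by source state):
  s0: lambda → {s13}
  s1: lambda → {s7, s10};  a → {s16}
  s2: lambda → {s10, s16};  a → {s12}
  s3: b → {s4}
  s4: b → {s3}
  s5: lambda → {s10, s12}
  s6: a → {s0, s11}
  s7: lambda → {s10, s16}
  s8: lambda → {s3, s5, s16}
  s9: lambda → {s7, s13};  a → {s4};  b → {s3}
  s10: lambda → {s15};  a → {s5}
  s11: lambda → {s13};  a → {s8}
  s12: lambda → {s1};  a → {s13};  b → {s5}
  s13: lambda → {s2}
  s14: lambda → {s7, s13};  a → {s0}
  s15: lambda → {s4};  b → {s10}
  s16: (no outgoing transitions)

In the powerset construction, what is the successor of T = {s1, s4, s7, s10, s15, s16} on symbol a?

{s1, s4, s5, s7, s10, s12, s15, s16}

s1 on a → {s16}.
s10 on a → {s5}.
No a-transition from s4, s7, s15, s16.
Union after reading a: {s5, s16}.
Now take the lambda-closure:
From s5 via lambda: add s10, s12.
From s10 via lambda: add s15.
From s12 via lambda: add s1.
From s1 via lambda: add s7.
From s15 via lambda: add s4.
No new states can be added; the closed set is {s1, s4, s5, s7, s10, s12, s15, s16}.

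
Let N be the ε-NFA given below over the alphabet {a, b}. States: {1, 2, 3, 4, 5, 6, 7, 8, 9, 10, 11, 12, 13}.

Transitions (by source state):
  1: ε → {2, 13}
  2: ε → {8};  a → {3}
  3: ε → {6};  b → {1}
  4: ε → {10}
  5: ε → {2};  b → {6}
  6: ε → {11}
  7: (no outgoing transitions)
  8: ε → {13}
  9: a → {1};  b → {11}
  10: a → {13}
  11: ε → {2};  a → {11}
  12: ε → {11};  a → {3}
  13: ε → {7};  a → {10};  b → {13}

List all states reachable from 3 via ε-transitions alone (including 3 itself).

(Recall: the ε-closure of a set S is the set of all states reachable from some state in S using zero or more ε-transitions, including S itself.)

{2, 3, 6, 7, 8, 11, 13}

Start with {3}.
From 3 via ε: add 6.
From 6 via ε: add 11.
From 11 via ε: add 2.
From 2 via ε: add 8.
From 8 via ε: add 13.
From 13 via ε: add 7.
No new states can be added; the closed set is {2, 3, 6, 7, 8, 11, 13}.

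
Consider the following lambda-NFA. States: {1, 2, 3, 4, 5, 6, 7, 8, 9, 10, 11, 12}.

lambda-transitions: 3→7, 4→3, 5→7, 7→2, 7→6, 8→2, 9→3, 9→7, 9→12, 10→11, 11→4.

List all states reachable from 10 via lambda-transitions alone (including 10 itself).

Start with {10}.
From 10 via lambda: add 11.
From 11 via lambda: add 4.
From 4 via lambda: add 3.
From 3 via lambda: add 7.
From 7 via lambda: add 2, 6.
No new states can be added; the closed set is {2, 3, 4, 6, 7, 10, 11}.

{2, 3, 4, 6, 7, 10, 11}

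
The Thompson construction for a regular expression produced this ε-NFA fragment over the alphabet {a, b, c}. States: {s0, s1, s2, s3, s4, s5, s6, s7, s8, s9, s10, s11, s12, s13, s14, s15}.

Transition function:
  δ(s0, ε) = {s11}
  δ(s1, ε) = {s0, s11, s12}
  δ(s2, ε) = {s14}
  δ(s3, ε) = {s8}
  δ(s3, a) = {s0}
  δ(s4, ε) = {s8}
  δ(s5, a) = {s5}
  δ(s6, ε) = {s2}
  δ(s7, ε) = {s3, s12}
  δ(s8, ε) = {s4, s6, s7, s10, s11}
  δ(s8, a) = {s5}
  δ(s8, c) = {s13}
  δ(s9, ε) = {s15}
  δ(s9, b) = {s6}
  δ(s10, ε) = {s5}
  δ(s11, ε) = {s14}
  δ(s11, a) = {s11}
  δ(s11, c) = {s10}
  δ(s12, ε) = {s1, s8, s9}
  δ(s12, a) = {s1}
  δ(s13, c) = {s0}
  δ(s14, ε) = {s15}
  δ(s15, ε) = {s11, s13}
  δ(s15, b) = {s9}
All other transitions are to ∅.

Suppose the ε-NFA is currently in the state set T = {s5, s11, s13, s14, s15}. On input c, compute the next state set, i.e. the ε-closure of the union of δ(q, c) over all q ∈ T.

s11 on c → {s10}.
s13 on c → {s0}.
No c-transition from s5, s14, s15.
Union after reading c: {s0, s10}.
Now take the ε-closure:
From s0 via ε: add s11.
From s10 via ε: add s5.
From s11 via ε: add s14.
From s14 via ε: add s15.
From s15 via ε: add s13.
No new states can be added; the closed set is {s0, s5, s10, s11, s13, s14, s15}.

{s0, s5, s10, s11, s13, s14, s15}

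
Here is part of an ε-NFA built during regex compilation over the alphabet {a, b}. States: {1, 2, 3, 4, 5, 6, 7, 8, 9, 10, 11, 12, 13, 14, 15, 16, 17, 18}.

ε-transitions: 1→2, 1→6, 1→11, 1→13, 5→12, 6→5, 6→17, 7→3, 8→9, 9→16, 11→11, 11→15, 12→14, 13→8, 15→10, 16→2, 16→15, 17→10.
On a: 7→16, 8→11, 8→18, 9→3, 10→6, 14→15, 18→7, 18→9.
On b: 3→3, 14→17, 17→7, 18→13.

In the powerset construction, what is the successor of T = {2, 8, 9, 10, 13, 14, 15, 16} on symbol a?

{3, 5, 6, 10, 11, 12, 14, 15, 17, 18}

8 on a → {11, 18}.
9 on a → {3}.
10 on a → {6}.
14 on a → {15}.
No a-transition from 2, 13, 15, 16.
Union after reading a: {3, 6, 11, 15, 18}.
Now take the ε-closure:
From 6 via ε: add 5, 17.
From 15 via ε: add 10.
From 5 via ε: add 12.
From 12 via ε: add 14.
No new states can be added; the closed set is {3, 5, 6, 10, 11, 12, 14, 15, 17, 18}.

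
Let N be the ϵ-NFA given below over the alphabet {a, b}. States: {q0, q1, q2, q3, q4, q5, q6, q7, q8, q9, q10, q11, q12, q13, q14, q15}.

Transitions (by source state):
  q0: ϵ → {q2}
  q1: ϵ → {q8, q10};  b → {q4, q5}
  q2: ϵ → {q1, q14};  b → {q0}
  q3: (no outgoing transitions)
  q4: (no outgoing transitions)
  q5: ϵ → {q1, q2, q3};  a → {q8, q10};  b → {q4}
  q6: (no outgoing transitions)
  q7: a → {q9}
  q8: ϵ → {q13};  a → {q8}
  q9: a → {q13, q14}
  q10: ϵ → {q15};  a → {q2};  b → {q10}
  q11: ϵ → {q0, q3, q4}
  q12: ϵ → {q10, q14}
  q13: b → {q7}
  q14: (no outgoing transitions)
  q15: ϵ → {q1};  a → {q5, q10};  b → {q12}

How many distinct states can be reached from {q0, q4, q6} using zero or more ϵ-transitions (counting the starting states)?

Start with {q0, q4, q6}.
From q0 via ϵ: add q2.
From q2 via ϵ: add q1, q14.
From q1 via ϵ: add q8, q10.
From q8 via ϵ: add q13.
From q10 via ϵ: add q15.
ϵ-closure = {q0, q1, q2, q4, q6, q8, q10, q13, q14, q15}, which has 10 states.

10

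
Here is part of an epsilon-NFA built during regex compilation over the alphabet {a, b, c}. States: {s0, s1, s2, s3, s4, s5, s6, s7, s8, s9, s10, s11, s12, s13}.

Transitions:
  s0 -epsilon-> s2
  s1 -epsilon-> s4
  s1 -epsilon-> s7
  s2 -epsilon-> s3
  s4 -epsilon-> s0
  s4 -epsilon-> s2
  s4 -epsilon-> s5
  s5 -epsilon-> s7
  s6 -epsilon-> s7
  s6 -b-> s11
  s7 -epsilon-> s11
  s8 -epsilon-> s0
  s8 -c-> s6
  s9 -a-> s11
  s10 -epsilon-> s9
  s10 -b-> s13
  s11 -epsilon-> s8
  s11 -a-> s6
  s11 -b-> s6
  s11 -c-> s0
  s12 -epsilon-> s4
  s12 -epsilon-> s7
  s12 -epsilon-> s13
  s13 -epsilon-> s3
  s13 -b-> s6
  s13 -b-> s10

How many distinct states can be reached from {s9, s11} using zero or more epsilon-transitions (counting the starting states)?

Start with {s9, s11}.
From s11 via epsilon: add s8.
From s8 via epsilon: add s0.
From s0 via epsilon: add s2.
From s2 via epsilon: add s3.
epsilon-closure = {s0, s2, s3, s8, s9, s11}, which has 6 states.

6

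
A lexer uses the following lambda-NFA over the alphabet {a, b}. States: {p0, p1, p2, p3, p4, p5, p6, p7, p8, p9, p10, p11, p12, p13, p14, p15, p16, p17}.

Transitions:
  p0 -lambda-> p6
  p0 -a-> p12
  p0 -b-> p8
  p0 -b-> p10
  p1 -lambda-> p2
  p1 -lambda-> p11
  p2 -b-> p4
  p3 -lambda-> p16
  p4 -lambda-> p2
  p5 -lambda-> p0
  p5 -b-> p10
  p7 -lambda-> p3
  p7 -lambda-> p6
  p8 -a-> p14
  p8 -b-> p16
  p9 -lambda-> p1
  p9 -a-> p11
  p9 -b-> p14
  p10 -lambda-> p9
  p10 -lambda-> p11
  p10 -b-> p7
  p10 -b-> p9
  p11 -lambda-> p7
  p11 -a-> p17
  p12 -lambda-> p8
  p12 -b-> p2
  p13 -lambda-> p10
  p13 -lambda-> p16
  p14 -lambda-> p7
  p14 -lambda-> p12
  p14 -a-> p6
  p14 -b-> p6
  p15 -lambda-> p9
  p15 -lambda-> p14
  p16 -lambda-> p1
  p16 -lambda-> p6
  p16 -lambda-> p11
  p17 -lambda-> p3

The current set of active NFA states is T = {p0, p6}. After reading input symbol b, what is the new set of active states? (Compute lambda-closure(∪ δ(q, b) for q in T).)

{p1, p2, p3, p6, p7, p8, p9, p10, p11, p16}

p0 on b → {p8, p10}.
No b-transition from p6.
Union after reading b: {p8, p10}.
Now take the lambda-closure:
From p10 via lambda: add p9, p11.
From p9 via lambda: add p1.
From p11 via lambda: add p7.
From p1 via lambda: add p2.
From p7 via lambda: add p3, p6.
From p3 via lambda: add p16.
No new states can be added; the closed set is {p1, p2, p3, p6, p7, p8, p9, p10, p11, p16}.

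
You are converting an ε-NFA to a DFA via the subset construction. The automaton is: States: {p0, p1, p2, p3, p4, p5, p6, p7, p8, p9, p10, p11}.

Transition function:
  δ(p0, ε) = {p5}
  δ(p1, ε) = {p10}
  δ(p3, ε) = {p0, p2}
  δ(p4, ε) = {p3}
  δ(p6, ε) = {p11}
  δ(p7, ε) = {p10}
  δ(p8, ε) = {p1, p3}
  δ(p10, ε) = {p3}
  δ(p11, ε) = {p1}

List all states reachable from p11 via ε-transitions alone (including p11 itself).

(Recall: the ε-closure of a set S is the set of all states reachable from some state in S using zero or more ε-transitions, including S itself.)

Start with {p11}.
From p11 via ε: add p1.
From p1 via ε: add p10.
From p10 via ε: add p3.
From p3 via ε: add p0, p2.
From p0 via ε: add p5.
No new states can be added; the closed set is {p0, p1, p2, p3, p5, p10, p11}.

{p0, p1, p2, p3, p5, p10, p11}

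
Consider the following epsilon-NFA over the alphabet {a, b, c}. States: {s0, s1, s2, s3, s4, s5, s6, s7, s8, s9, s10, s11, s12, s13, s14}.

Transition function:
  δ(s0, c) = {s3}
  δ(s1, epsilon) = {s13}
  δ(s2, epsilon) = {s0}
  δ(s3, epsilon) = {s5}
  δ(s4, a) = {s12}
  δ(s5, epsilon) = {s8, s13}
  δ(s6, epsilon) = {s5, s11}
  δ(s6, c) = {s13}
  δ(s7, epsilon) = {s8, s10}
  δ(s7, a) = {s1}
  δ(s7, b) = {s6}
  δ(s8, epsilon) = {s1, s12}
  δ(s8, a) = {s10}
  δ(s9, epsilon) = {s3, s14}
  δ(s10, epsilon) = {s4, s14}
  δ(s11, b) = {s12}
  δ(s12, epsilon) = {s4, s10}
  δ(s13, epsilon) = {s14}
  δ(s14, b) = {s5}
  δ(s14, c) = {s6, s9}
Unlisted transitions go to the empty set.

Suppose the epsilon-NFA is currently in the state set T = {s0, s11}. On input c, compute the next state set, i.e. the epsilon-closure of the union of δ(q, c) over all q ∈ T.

s0 on c → {s3}.
No c-transition from s11.
Union after reading c: {s3}.
Now take the epsilon-closure:
From s3 via epsilon: add s5.
From s5 via epsilon: add s8, s13.
From s8 via epsilon: add s1, s12.
From s13 via epsilon: add s14.
From s12 via epsilon: add s4, s10.
No new states can be added; the closed set is {s1, s3, s4, s5, s8, s10, s12, s13, s14}.

{s1, s3, s4, s5, s8, s10, s12, s13, s14}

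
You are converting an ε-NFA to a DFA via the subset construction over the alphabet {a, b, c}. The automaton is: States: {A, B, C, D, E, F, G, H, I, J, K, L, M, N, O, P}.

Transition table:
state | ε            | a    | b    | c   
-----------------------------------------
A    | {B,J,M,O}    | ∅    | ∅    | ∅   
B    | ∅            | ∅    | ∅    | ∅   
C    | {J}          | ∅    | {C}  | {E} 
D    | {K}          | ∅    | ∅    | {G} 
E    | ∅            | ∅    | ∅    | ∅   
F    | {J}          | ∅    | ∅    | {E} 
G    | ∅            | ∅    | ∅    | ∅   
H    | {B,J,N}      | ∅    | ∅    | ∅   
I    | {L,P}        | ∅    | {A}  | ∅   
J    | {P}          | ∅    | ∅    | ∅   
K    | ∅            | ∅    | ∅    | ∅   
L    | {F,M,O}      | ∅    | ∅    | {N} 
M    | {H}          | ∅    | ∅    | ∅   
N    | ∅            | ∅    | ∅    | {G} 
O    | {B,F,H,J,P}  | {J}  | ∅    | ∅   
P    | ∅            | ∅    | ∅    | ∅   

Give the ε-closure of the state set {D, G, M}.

Start with {D, G, M}.
From D via ε: add K.
From M via ε: add H.
From H via ε: add B, J, N.
From J via ε: add P.
No new states can be added; the closed set is {B, D, G, H, J, K, M, N, P}.

{B, D, G, H, J, K, M, N, P}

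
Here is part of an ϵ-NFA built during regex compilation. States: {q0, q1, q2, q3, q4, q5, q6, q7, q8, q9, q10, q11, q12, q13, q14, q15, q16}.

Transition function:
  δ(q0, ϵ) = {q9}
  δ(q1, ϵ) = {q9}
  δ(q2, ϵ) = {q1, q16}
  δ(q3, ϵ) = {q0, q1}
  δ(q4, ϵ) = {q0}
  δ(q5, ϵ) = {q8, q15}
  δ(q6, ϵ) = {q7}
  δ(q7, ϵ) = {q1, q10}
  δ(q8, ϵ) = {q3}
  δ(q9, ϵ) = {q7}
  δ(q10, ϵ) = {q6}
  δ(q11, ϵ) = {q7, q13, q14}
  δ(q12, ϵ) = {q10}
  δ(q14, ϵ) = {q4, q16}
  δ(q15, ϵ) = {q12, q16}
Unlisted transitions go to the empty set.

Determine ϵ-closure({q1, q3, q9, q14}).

{q0, q1, q3, q4, q6, q7, q9, q10, q14, q16}

Start with {q1, q3, q9, q14}.
From q3 via ϵ: add q0.
From q9 via ϵ: add q7.
From q14 via ϵ: add q4, q16.
From q7 via ϵ: add q10.
From q10 via ϵ: add q6.
No new states can be added; the closed set is {q0, q1, q3, q4, q6, q7, q9, q10, q14, q16}.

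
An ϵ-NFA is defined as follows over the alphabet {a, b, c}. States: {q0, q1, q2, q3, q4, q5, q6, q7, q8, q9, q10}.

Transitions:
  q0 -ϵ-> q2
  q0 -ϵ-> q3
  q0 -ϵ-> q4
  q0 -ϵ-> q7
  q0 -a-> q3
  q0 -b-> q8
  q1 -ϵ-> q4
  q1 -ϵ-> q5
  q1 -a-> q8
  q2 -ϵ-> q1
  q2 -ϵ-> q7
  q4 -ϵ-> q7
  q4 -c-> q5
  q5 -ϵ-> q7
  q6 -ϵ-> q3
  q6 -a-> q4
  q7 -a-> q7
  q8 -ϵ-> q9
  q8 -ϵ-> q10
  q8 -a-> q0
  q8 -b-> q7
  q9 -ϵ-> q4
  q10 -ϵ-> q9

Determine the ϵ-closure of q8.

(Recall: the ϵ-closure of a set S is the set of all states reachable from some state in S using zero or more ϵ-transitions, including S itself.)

{q4, q7, q8, q9, q10}

Start with {q8}.
From q8 via ϵ: add q9, q10.
From q9 via ϵ: add q4.
From q4 via ϵ: add q7.
No new states can be added; the closed set is {q4, q7, q8, q9, q10}.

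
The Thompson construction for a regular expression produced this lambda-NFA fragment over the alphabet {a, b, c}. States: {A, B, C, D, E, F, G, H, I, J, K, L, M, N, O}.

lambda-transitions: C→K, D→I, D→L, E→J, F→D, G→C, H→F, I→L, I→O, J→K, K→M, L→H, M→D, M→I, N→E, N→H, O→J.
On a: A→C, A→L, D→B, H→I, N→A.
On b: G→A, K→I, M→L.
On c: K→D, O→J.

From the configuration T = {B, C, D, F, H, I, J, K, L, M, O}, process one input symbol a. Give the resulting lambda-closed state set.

D on a → {B}.
H on a → {I}.
No a-transition from B, C, F, I, J, K, L, M, O.
Union after reading a: {B, I}.
Now take the lambda-closure:
From I via lambda: add L, O.
From L via lambda: add H.
From O via lambda: add J.
From H via lambda: add F.
From J via lambda: add K.
From F via lambda: add D.
From K via lambda: add M.
No new states can be added; the closed set is {B, D, F, H, I, J, K, L, M, O}.

{B, D, F, H, I, J, K, L, M, O}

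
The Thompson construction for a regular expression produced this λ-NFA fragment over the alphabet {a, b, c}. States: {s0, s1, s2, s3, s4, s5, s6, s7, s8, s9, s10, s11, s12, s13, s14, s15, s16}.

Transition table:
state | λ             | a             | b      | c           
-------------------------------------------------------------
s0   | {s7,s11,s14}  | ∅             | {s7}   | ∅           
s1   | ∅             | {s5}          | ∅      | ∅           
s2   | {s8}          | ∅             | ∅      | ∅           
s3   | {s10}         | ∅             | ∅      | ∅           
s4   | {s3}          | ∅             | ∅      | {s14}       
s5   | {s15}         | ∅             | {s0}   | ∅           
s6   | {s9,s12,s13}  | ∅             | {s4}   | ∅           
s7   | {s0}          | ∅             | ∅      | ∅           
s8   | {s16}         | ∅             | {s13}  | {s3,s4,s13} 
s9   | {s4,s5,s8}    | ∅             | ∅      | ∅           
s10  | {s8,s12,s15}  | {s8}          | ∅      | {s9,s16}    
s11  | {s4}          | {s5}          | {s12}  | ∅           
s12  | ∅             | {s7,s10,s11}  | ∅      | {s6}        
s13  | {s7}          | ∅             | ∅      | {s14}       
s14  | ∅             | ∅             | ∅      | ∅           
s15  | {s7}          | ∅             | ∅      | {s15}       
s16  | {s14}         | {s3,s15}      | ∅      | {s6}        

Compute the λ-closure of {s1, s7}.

{s0, s1, s3, s4, s7, s8, s10, s11, s12, s14, s15, s16}

Start with {s1, s7}.
From s7 via λ: add s0.
From s0 via λ: add s11, s14.
From s11 via λ: add s4.
From s4 via λ: add s3.
From s3 via λ: add s10.
From s10 via λ: add s8, s12, s15.
From s8 via λ: add s16.
No new states can be added; the closed set is {s0, s1, s3, s4, s7, s8, s10, s11, s12, s14, s15, s16}.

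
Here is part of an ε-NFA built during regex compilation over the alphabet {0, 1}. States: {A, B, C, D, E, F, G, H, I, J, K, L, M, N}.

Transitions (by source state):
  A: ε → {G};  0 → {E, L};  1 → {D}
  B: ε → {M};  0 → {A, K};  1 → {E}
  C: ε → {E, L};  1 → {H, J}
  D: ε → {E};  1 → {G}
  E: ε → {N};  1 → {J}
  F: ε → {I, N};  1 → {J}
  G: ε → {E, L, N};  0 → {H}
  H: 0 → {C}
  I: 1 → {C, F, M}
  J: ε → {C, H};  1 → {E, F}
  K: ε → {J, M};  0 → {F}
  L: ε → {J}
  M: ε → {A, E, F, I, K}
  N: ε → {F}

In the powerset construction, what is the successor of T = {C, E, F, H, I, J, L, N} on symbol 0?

H on 0 → {C}.
No 0-transition from C, E, F, I, J, L, N.
Union after reading 0: {C}.
Now take the ε-closure:
From C via ε: add E, L.
From E via ε: add N.
From L via ε: add J.
From J via ε: add H.
From N via ε: add F.
From F via ε: add I.
No new states can be added; the closed set is {C, E, F, H, I, J, L, N}.

{C, E, F, H, I, J, L, N}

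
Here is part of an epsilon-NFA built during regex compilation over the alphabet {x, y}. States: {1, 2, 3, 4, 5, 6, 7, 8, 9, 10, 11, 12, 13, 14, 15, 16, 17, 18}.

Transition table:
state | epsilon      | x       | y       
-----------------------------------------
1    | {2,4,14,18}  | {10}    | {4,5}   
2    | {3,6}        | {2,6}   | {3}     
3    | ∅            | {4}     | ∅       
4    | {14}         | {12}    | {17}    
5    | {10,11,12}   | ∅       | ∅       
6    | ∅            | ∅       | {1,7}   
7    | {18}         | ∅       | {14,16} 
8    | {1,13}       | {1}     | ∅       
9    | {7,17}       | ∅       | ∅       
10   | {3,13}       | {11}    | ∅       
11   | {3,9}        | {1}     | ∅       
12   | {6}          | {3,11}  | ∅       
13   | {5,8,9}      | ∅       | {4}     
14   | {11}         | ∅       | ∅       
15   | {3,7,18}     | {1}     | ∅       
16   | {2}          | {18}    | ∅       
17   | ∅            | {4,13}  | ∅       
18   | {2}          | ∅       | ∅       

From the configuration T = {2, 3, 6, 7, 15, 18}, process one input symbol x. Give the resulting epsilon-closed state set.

2 on x → {2, 6}.
3 on x → {4}.
15 on x → {1}.
No x-transition from 6, 7, 18.
Union after reading x: {1, 2, 4, 6}.
Now take the epsilon-closure:
From 1 via epsilon: add 14, 18.
From 2 via epsilon: add 3.
From 14 via epsilon: add 11.
From 11 via epsilon: add 9.
From 9 via epsilon: add 7, 17.
No new states can be added; the closed set is {1, 2, 3, 4, 6, 7, 9, 11, 14, 17, 18}.

{1, 2, 3, 4, 6, 7, 9, 11, 14, 17, 18}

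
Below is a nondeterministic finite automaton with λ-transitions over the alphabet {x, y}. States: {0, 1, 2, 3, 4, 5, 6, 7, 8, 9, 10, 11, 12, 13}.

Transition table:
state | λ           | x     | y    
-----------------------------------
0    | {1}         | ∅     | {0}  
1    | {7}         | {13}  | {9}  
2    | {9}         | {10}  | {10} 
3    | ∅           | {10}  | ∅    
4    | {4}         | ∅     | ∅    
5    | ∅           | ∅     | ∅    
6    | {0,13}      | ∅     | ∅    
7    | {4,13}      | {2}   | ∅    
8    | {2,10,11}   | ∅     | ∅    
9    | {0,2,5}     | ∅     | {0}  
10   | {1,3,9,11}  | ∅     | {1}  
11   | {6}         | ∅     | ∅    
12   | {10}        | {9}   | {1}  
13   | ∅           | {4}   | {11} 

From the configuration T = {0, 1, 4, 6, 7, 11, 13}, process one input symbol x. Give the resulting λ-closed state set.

1 on x → {13}.
7 on x → {2}.
13 on x → {4}.
No x-transition from 0, 4, 6, 11.
Union after reading x: {2, 4, 13}.
Now take the λ-closure:
From 2 via λ: add 9.
From 9 via λ: add 0, 5.
From 0 via λ: add 1.
From 1 via λ: add 7.
No new states can be added; the closed set is {0, 1, 2, 4, 5, 7, 9, 13}.

{0, 1, 2, 4, 5, 7, 9, 13}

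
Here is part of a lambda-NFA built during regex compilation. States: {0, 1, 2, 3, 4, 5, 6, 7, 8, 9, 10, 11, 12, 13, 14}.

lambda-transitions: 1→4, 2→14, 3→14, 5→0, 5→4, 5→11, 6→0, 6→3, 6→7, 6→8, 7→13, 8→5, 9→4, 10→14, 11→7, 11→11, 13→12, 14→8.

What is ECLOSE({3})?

{0, 3, 4, 5, 7, 8, 11, 12, 13, 14}

Start with {3}.
From 3 via lambda: add 14.
From 14 via lambda: add 8.
From 8 via lambda: add 5.
From 5 via lambda: add 0, 4, 11.
From 11 via lambda: add 7.
From 7 via lambda: add 13.
From 13 via lambda: add 12.
No new states can be added; the closed set is {0, 3, 4, 5, 7, 8, 11, 12, 13, 14}.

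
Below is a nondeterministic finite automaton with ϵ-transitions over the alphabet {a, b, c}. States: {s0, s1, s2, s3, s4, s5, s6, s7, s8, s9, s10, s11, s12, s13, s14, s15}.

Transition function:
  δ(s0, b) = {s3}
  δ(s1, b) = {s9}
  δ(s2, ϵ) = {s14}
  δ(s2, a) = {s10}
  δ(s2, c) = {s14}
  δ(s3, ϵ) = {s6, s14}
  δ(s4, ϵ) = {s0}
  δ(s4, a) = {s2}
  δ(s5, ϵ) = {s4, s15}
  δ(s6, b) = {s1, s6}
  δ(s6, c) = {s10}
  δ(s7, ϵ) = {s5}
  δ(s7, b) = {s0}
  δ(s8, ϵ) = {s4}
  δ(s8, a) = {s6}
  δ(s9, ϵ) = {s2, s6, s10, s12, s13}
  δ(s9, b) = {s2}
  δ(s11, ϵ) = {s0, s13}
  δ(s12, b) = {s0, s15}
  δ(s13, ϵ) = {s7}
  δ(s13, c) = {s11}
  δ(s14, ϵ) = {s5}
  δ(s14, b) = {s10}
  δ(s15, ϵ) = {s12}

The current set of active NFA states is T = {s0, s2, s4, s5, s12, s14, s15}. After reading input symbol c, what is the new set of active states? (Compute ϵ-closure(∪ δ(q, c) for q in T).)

{s0, s4, s5, s12, s14, s15}

s2 on c → {s14}.
No c-transition from s0, s4, s5, s12, s14, s15.
Union after reading c: {s14}.
Now take the ϵ-closure:
From s14 via ϵ: add s5.
From s5 via ϵ: add s4, s15.
From s4 via ϵ: add s0.
From s15 via ϵ: add s12.
No new states can be added; the closed set is {s0, s4, s5, s12, s14, s15}.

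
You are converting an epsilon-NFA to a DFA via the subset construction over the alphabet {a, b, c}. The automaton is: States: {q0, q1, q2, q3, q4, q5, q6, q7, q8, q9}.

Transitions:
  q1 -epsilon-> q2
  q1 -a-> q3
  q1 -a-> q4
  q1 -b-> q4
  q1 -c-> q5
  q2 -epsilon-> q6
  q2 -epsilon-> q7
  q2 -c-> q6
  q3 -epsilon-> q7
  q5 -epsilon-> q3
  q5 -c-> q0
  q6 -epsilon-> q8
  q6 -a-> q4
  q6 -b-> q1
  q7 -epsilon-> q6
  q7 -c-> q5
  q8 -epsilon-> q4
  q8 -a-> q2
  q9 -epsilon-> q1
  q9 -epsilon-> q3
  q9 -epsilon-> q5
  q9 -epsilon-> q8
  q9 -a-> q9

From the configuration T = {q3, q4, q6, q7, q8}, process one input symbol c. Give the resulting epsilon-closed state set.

{q3, q4, q5, q6, q7, q8}

q7 on c → {q5}.
No c-transition from q3, q4, q6, q8.
Union after reading c: {q5}.
Now take the epsilon-closure:
From q5 via epsilon: add q3.
From q3 via epsilon: add q7.
From q7 via epsilon: add q6.
From q6 via epsilon: add q8.
From q8 via epsilon: add q4.
No new states can be added; the closed set is {q3, q4, q5, q6, q7, q8}.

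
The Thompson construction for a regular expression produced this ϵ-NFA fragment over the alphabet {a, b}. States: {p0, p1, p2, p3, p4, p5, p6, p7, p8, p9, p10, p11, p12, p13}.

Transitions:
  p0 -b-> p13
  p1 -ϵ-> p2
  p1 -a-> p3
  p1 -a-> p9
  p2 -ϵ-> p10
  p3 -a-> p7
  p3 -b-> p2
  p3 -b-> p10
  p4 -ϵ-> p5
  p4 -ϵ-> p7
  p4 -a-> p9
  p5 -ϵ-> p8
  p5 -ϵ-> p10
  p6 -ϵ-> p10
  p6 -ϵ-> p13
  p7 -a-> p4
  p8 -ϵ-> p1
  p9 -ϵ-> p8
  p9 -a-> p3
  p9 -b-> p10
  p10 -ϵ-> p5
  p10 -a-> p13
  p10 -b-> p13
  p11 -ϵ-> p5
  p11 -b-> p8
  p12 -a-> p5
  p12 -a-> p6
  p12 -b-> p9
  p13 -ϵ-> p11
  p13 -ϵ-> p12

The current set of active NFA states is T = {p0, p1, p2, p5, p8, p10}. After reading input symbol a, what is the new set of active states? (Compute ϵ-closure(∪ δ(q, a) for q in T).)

{p1, p2, p3, p5, p8, p9, p10, p11, p12, p13}

p1 on a → {p3, p9}.
p10 on a → {p13}.
No a-transition from p0, p2, p5, p8.
Union after reading a: {p3, p9, p13}.
Now take the ϵ-closure:
From p9 via ϵ: add p8.
From p13 via ϵ: add p11, p12.
From p8 via ϵ: add p1.
From p11 via ϵ: add p5.
From p1 via ϵ: add p2.
From p5 via ϵ: add p10.
No new states can be added; the closed set is {p1, p2, p3, p5, p8, p9, p10, p11, p12, p13}.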